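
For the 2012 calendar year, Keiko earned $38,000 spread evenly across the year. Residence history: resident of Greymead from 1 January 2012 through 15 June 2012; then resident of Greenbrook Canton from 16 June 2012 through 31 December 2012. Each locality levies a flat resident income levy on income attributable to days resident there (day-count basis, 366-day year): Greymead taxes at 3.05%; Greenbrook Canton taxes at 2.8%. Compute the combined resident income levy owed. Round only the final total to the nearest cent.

$1,107.35

Greymead, 1 January – 15 June 2012: 167 days → $38,000 × 3.05% × 167/366 = $528.8333
Greenbrook Canton, 16 June – 31 December 2012: 199 days → $38,000 × 2.8% × 199/366 = $578.5137
Total = $1,107.3470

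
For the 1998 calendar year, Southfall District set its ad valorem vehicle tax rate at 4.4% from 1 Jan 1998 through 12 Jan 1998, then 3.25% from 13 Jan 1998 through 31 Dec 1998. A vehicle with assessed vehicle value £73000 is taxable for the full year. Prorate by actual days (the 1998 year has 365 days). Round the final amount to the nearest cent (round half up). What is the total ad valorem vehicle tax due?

1 Jan – 12 Jan 1998: 12 days at 4.4% → £73000 × 4.4% × 12/365 = £105.6000
13 Jan – 31 Dec 1998: 353 days at 3.25% → £73000 × 3.25% × 353/365 = £2294.5000
Total = £2400.1000

£2400.10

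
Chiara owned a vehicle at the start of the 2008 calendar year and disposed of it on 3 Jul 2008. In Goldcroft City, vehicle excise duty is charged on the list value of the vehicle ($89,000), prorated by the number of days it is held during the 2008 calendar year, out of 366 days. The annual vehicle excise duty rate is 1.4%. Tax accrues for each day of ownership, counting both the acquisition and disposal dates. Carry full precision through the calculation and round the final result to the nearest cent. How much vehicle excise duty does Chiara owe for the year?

$629.81

Days held (1 Jan – 3 Jul 2008): 185 out of 366
Tax = $89,000 × 1.4% × 185/366 = $629.8087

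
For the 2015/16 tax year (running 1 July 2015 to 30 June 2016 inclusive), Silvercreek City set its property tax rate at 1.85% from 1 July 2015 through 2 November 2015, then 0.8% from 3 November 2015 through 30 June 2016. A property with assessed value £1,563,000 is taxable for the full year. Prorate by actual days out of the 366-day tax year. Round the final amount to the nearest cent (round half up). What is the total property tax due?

1 July – 2 November 2015: 125 days at 1.85% → £1,563,000 × 1.85% × 125/366 = £9,875.5123
3 November 2015 – 30 June 2016: 241 days at 0.8% → £1,563,000 × 0.8% × 241/366 = £8,233.5082
Total = £18,109.0205

£18,109.02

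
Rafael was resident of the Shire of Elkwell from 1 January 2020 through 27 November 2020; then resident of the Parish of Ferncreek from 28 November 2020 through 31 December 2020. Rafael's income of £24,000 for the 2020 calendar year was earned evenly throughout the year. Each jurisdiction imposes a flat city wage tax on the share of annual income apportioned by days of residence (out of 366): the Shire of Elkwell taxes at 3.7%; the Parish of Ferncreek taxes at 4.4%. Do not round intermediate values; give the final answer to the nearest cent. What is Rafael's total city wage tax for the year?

£903.61

The Shire of Elkwell, 1 January – 27 November 2020: 332 days → £24,000 × 3.7% × 332/366 = £805.5082
The Parish of Ferncreek, 28 November – 31 December 2020: 34 days → £24,000 × 4.4% × 34/366 = £98.0984
Total = £903.6066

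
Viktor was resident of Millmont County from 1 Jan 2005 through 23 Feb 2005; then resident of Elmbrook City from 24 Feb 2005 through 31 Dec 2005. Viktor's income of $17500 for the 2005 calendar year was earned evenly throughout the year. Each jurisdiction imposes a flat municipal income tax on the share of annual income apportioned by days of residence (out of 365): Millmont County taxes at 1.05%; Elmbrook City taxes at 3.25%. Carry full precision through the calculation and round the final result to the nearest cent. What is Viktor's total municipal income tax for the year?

$511.79

Millmont County, 1 Jan – 23 Feb 2005: 54 days → $17500 × 1.05% × 54/365 = $27.1849
Elmbrook City, 24 Feb – 31 Dec 2005: 311 days → $17500 × 3.25% × 311/365 = $484.6062
Total = $511.7911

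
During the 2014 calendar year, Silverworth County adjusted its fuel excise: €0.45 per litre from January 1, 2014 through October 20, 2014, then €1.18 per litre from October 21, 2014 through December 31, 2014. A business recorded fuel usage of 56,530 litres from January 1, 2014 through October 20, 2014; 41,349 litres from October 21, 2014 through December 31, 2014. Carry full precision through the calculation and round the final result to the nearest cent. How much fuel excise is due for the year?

January 1 – October 20, 2014: 56,530 litres at €0.45/litre → €25,438.50
October 21 – December 31, 2014: 41,349 litres at €1.18/litre → €48,791.82

€74,230.32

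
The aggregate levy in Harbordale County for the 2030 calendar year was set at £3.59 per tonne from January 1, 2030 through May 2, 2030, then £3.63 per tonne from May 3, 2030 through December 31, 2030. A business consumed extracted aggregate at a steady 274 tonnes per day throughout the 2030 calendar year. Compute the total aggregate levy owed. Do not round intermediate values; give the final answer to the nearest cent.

January 1 – May 2, 2030: 122 days × 274 tonnes/day = 33,428 tonnes at £3.59/tonne → £120,006.52
May 3 – December 31, 2030: 243 days × 274 tonnes/day = 66,582 tonnes at £3.63/tonne → £241,692.66

£361,699.18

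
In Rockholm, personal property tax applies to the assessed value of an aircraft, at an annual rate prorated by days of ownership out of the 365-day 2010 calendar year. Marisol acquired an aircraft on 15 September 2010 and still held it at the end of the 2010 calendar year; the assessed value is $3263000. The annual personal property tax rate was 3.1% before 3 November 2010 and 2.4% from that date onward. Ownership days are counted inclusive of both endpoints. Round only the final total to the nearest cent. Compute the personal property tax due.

15 September – 2 November 2010: 49 days at 3.1% → $3263000 × 3.1% × 49/365 = $13579.4438
3 November – 31 December 2010: 59 days at 2.4% → $3263000 × 2.4% × 59/365 = $12658.6521
Total = $26238.0959

$26238.10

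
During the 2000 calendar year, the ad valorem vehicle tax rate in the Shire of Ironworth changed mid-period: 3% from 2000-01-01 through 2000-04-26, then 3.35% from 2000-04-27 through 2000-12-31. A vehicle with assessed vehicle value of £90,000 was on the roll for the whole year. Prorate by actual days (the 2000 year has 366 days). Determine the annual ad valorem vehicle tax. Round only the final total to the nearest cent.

2000-01-01 to 2000-04-26: 117 days at 3% → £90,000 × 3% × 117/366 = £863.1148
2000-04-27 to 2000-12-31: 249 days at 3.35% → £90,000 × 3.35% × 249/366 = £2,051.1885
Total = £2,914.3033

£2,914.30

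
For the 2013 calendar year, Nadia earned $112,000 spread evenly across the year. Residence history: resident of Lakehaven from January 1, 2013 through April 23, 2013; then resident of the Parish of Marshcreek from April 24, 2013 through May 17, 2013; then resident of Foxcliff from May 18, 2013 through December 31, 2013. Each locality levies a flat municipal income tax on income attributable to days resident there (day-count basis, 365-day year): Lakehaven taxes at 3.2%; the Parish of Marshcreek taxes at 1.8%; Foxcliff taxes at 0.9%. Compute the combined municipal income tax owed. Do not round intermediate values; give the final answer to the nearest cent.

$1,871.78

Lakehaven, January 1 – April 23, 2013: 113 days → $112,000 × 3.2% × 113/365 = $1,109.5671
The Parish of Marshcreek, April 24 – May 17, 2013: 24 days → $112,000 × 1.8% × 24/365 = $132.5589
Foxcliff, May 18 – December 31, 2013: 228 days → $112,000 × 0.9% × 228/365 = $629.6548
Total = $1,871.7808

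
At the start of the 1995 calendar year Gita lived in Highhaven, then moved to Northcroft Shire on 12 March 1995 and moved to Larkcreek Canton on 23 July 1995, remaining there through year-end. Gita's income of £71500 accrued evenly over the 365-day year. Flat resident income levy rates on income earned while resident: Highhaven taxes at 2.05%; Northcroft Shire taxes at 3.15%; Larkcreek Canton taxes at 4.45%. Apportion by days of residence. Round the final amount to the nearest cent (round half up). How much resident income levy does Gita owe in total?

Highhaven, 1 January – 11 March 1995: 70 days → £71500 × 2.05% × 70/365 = £281.1027
Northcroft Shire, 12 March – 22 July 1995: 133 days → £71500 × 3.15% × 133/365 = £820.6829
Larkcreek Canton, 23 July – 31 December 1995: 162 days → £71500 × 4.45% × 162/365 = £1412.1740
Total = £2513.9596

£2513.96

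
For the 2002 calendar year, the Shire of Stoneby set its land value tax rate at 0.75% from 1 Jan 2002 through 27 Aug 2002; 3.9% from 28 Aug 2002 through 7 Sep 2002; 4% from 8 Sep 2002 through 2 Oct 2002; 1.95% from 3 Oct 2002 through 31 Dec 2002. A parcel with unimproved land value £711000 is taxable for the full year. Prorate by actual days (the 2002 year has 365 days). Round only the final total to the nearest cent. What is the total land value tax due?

1 Jan – 27 Aug 2002: 239 days at 0.75% → £711000 × 0.75% × 239/365 = £3491.6918
28 Aug – 7 Sep 2002: 11 days at 3.9% → £711000 × 3.9% × 11/365 = £835.6685
8 Sep – 2 Oct 2002: 25 days at 4% → £711000 × 4% × 25/365 = £1947.9452
3 Oct – 31 Dec 2002: 90 days at 1.95% → £711000 × 1.95% × 90/365 = £3418.6438
Total = £9693.9493

£9693.95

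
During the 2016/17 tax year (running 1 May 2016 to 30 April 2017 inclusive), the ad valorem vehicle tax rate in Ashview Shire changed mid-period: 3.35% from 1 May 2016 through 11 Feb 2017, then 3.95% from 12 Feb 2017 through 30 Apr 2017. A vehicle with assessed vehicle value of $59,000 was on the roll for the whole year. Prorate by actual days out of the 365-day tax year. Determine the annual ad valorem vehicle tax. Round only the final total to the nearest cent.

$2,052.15

1 May 2016 – 11 Feb 2017: 287 days at 3.35% → $59,000 × 3.35% × 287/365 = $1,554.1247
12 Feb – 30 Apr 2017: 78 days at 3.95% → $59,000 × 3.95% × 78/365 = $498.0247
Total = $2,052.1493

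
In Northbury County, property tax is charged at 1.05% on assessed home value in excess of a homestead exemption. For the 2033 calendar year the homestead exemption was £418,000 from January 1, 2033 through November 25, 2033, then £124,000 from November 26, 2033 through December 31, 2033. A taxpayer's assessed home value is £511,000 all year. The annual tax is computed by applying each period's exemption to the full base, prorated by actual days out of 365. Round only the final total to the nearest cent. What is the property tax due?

January 1 – November 25, 2033: 329 days, exemption £418,000 → (£511,000 − £418,000) × 1.05% × 329/365 = £880.1877
November 26 – December 31, 2033: 36 days, exemption £124,000 → (£511,000 − £124,000) × 1.05% × 36/365 = £400.7836
Total = £1,280.9712

£1,280.97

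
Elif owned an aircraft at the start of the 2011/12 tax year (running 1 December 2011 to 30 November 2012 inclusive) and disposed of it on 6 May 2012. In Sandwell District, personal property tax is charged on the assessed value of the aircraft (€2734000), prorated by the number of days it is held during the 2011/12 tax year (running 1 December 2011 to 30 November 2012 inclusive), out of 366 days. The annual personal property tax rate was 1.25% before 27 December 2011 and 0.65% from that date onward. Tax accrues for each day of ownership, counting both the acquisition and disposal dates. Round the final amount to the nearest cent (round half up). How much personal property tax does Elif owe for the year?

1 December – 26 December 2011: 26 days at 1.25% → €2734000 × 1.25% × 26/366 = €2427.7322
27 December 2011 – 6 May 2012: 132 days at 0.65% → €2734000 × 0.65% × 132/366 = €6409.2131
Total = €8836.9454

€8836.95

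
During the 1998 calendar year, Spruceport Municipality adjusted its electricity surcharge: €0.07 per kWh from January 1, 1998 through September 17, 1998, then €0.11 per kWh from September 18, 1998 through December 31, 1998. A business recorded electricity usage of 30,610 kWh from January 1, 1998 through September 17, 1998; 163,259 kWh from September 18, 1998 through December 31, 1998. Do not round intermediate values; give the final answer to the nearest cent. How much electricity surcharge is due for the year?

€20,101.19

January 1 – September 17, 1998: 30,610 kWh at €0.07/kWh → €2,142.70
September 18 – December 31, 1998: 163,259 kWh at €0.11/kWh → €17,958.49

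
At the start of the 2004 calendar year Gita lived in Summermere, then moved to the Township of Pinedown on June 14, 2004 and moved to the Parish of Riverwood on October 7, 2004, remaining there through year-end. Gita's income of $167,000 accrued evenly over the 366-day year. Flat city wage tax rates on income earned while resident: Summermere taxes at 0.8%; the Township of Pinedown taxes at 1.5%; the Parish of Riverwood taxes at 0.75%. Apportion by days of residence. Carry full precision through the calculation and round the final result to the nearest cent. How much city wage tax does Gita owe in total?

Summermere, January 1 – June 13, 2004: 165 days → $167,000 × 0.8% × 165/366 = $602.2951
The Township of Pinedown, June 14 – October 6, 2004: 115 days → $167,000 × 1.5% × 115/366 = $787.0902
The Parish of Riverwood, October 7 – December 31, 2004: 86 days → $167,000 × 0.75% × 86/366 = $294.3033
Total = $1,683.6885

$1,683.69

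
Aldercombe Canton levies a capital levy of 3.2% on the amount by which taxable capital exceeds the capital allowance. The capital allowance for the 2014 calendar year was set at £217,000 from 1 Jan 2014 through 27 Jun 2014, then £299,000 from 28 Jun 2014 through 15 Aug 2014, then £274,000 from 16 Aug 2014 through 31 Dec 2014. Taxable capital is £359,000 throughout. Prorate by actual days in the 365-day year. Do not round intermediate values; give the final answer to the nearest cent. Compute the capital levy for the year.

1 Jan – 27 Jun 2014: 178 days, exemption £217,000 → (£359,000 − £217,000) × 3.2% × 178/365 = £2,215.9781
28 Jun – 15 Aug 2014: 49 days, exemption £299,000 → (£359,000 − £299,000) × 3.2% × 49/365 = £257.7534
16 Aug – 31 Dec 2014: 138 days, exemption £274,000 → (£359,000 − £274,000) × 3.2% × 138/365 = £1,028.3836
Total = £3,502.1151

£3,502.12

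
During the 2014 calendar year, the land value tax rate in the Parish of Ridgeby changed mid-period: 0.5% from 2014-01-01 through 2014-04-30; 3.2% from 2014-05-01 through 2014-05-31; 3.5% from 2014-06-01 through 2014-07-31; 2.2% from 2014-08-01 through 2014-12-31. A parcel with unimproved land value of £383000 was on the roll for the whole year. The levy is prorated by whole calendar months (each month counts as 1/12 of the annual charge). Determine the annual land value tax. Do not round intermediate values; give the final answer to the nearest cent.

£7404.67

2014-01-01 to 2014-04-30: 4 months at 0.5% → £383000 × 0.5% × 4/12 = £638.3333
2014-05-01 to 2014-05-31: 1 month at 3.2% → £383000 × 3.2% × 1/12 = £1021.3333
2014-06-01 to 2014-07-31: 2 months at 3.5% → £383000 × 3.5% × 2/12 = £2234.1667
2014-08-01 to 2014-12-31: 5 months at 2.2% → £383000 × 2.2% × 5/12 = £3510.8333
Total = £7404.6667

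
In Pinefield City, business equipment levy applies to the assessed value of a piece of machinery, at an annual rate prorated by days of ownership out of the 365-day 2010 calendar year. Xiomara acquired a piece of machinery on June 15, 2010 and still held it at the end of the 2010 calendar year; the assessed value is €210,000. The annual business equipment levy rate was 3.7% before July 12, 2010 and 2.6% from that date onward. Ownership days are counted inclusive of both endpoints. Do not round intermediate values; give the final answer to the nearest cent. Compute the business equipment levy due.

June 15 – July 11, 2010: 27 days at 3.7% → €210,000 × 3.7% × 27/365 = €574.7671
July 12 – December 31, 2010: 173 days at 2.6% → €210,000 × 2.6% × 173/365 = €2,587.8904
Total = €3,162.6575

€3,162.66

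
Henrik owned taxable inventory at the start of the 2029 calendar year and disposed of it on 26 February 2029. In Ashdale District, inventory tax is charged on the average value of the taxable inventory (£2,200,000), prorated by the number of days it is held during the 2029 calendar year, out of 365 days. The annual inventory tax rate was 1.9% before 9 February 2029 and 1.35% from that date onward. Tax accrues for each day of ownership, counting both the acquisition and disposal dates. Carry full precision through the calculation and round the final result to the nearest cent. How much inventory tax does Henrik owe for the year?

£5,930.96

1 January – 8 February 2029: 39 days at 1.9% → £2,200,000 × 1.9% × 39/365 = £4,466.3014
9 February – 26 February 2029: 18 days at 1.35% → £2,200,000 × 1.35% × 18/365 = £1,464.6575
Total = £5,930.9589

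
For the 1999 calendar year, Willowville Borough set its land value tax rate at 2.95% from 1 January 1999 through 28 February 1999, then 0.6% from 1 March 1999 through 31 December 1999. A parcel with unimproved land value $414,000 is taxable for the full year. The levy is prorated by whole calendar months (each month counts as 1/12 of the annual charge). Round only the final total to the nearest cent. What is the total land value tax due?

1 January – 28 February 1999: 2 months at 2.95% → $414,000 × 2.95% × 2/12 = $2,035.5000
1 March – 31 December 1999: 10 months at 0.6% → $414,000 × 0.6% × 10/12 = $2,070.0000
Total = $4,105.5000

$4,105.50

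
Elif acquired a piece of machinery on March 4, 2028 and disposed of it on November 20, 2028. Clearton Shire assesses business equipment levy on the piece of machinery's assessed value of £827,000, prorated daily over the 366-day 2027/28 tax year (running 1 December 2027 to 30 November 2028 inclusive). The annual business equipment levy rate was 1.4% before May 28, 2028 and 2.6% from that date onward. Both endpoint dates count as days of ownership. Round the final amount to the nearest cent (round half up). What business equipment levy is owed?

£13,087.39

March 4 – May 27, 2028: 85 days at 1.4% → £827,000 × 1.4% × 85/366 = £2,688.8798
May 28 – November 20, 2028: 177 days at 2.6% → £827,000 × 2.6% × 177/366 = £10,398.5082
Total = £13,087.3880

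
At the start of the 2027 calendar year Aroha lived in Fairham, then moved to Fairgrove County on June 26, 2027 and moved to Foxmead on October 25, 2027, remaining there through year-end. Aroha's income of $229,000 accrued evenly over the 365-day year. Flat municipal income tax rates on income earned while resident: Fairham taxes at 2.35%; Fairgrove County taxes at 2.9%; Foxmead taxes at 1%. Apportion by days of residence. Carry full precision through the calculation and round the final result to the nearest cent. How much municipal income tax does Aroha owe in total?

Fairham, January 1 – June 25, 2027: 176 days → $229,000 × 2.35% × 176/365 = $2,594.9151
Fairgrove County, June 26 – October 24, 2027: 121 days → $229,000 × 2.9% × 121/365 = $2,201.5370
Foxmead, October 25 – December 31, 2027: 68 days → $229,000 × 1% × 68/365 = $426.6301
Total = $5,223.0822

$5,223.08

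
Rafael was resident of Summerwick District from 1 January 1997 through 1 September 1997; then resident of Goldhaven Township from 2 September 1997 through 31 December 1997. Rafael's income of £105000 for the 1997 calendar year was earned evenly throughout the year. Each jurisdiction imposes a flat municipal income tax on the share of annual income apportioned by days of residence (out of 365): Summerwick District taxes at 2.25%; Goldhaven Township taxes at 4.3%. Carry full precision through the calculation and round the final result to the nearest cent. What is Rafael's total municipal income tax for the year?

£3076.07

Summerwick District, 1 January – 1 September 1997: 244 days → £105000 × 2.25% × 244/365 = £1579.3151
Goldhaven Township, 2 September – 31 December 1997: 121 days → £105000 × 4.3% × 121/365 = £1496.7534
Total = £3076.0685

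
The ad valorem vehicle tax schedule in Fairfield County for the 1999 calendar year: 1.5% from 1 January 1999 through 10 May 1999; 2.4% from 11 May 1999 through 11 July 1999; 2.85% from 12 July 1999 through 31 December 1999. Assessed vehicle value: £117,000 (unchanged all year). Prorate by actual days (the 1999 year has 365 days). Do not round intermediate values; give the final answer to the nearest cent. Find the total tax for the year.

£2,682.51

1 January – 10 May 1999: 130 days at 1.5% → £117,000 × 1.5% × 130/365 = £625.0685
11 May – 11 July 1999: 62 days at 2.4% → £117,000 × 2.4% × 62/365 = £476.9753
12 July – 31 December 1999: 173 days at 2.85% → £117,000 × 2.85% × 173/365 = £1,580.4616
Total = £2,682.5055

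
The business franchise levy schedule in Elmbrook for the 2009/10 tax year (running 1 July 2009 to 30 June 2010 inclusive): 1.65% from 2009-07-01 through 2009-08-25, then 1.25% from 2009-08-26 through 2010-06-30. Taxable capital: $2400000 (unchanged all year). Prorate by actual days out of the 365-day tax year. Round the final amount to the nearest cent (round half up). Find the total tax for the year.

$31472.88

2009-07-01 to 2009-08-25: 56 days at 1.65% → $2400000 × 1.65% × 56/365 = $6075.6164
2009-08-26 to 2010-06-30: 309 days at 1.25% → $2400000 × 1.25% × 309/365 = $25397.2603
Total = $31472.8767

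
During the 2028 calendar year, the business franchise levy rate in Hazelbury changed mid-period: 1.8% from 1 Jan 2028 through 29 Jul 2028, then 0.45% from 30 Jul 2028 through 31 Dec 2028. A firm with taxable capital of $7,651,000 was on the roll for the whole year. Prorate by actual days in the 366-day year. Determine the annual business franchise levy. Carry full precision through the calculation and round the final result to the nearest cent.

1 Jan – 29 Jul 2028: 211 days at 1.8% → $7,651,000 × 1.8% × 211/366 = $79,394.8033
30 Jul – 31 Dec 2028: 155 days at 0.45% → $7,651,000 × 0.45% × 155/366 = $14,580.7992
Total = $93,975.6025

$93,975.60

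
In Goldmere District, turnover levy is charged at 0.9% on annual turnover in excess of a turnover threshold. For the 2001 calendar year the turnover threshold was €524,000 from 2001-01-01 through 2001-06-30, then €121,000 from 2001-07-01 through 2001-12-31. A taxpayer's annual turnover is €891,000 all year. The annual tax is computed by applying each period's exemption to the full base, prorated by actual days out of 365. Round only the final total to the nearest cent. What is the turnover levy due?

€5,131.41

2001-01-01 to 2001-06-30: 181 days, exemption €524,000 → (€891,000 − €524,000) × 0.9% × 181/365 = €1,637.9260
2001-07-01 to 2001-12-31: 184 days, exemption €121,000 → (€891,000 − €121,000) × 0.9% × 184/365 = €3,493.4795
Total = €5,131.4055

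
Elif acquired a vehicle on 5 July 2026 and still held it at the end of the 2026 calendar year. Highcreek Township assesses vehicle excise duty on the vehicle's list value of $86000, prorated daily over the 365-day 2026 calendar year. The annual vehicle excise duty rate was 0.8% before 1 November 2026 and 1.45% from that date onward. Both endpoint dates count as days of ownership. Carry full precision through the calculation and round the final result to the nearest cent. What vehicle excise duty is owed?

$432.71

5 July – 31 October 2026: 119 days at 0.8% → $86000 × 0.8% × 119/365 = $224.3068
1 November – 31 December 2026: 61 days at 1.45% → $86000 × 1.45% × 61/365 = $208.4027
Total = $432.7096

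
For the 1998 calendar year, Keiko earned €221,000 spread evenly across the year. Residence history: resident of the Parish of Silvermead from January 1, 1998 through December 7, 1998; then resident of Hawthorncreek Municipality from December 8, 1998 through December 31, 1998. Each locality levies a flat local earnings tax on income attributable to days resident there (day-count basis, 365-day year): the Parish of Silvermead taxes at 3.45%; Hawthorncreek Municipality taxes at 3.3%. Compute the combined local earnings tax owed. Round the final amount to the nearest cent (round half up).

The Parish of Silvermead, January 1 – December 7, 1998: 341 days → €221,000 × 3.45% × 341/365 = €7,123.1630
Hawthorncreek Municipality, December 8 – December 31, 1998: 24 days → €221,000 × 3.3% × 24/365 = €479.5397
Total = €7,602.7027

€7,602.70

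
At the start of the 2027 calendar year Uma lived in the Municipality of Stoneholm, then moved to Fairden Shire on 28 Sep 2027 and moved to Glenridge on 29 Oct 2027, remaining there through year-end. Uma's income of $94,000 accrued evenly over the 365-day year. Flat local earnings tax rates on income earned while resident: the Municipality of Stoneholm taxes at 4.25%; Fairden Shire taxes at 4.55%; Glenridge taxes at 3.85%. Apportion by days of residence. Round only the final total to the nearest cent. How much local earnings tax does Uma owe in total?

The Municipality of Stoneholm, 1 Jan – 27 Sep 2027: 270 days → $94,000 × 4.25% × 270/365 = $2,955.2055
Fairden Shire, 28 Sep – 28 Oct 2027: 31 days → $94,000 × 4.55% × 31/365 = $363.2521
Glenridge, 29 Oct – 31 Dec 2027: 64 days → $94,000 × 3.85% × 64/365 = $634.5644
Total = $3,953.0219

$3,953.02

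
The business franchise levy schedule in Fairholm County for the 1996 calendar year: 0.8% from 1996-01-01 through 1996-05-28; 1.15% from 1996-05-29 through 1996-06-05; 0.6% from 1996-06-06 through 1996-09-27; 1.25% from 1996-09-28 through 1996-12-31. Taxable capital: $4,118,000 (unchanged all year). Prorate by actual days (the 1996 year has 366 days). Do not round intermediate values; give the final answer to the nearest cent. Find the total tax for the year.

1996-01-01 to 1996-05-28: 149 days at 0.8% → $4,118,000 × 0.8% × 149/366 = $13,411.6284
1996-05-29 to 1996-06-05: 8 days at 1.15% → $4,118,000 × 1.15% × 8/366 = $1,035.1257
1996-06-06 to 1996-09-27: 114 days at 0.6% → $4,118,000 × 0.6% × 114/366 = $7,695.9344
1996-09-28 to 1996-12-31: 95 days at 1.25% → $4,118,000 × 1.25% × 95/366 = $13,360.9973
Total = $35,503.6858

$35,503.69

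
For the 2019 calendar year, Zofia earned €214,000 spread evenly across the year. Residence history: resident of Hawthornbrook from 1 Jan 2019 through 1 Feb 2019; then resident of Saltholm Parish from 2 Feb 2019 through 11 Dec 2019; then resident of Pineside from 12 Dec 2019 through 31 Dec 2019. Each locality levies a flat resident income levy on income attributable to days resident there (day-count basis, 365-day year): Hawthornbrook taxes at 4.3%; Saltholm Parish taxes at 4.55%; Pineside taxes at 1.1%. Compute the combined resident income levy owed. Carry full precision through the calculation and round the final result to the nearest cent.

Hawthornbrook, 1 Jan – 1 Feb 2019: 32 days → €214,000 × 4.3% × 32/365 = €806.7507
Saltholm Parish, 2 Feb – 11 Dec 2019: 313 days → €214,000 × 4.55% × 313/365 = €8,349.8110
Pineside, 12 Dec – 31 Dec 2019: 20 days → €214,000 × 1.1% × 20/365 = €128.9863
Total = €9,285.5479

€9,285.55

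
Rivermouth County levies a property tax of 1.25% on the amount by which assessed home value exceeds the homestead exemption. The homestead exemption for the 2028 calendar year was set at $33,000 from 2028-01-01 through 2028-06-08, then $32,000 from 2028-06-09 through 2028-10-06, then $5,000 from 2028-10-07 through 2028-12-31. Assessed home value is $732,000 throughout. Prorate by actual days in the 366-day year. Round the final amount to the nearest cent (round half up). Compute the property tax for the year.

$8,823.84

2028-01-01 to 2028-06-08: 160 days, exemption $33,000 → ($732,000 − $33,000) × 1.25% × 160/366 = $3,819.6721
2028-06-09 to 2028-10-06: 120 days, exemption $32,000 → ($732,000 − $32,000) × 1.25% × 120/366 = $2,868.8525
2028-10-07 to 2028-12-31: 86 days, exemption $5,000 → ($732,000 − $5,000) × 1.25% × 86/366 = $2,135.3142
Total = $8,823.8388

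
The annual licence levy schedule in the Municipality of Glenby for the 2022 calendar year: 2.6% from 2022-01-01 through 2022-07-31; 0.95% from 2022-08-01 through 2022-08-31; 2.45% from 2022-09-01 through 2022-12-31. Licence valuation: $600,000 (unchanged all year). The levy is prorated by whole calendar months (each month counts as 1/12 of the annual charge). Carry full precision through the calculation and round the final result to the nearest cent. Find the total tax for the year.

$14,475.00

2022-01-01 to 2022-07-31: 7 months at 2.6% → $600,000 × 2.6% × 7/12 = $9,100.0000
2022-08-01 to 2022-08-31: 1 month at 0.95% → $600,000 × 0.95% × 1/12 = $475.0000
2022-09-01 to 2022-12-31: 4 months at 2.45% → $600,000 × 2.45% × 4/12 = $4,900.0000
Total = $14,475.0000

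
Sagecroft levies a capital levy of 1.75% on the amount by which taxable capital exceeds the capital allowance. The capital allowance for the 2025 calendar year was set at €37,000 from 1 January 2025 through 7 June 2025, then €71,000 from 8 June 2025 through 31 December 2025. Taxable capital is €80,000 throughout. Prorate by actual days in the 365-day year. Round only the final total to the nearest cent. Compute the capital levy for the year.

1 January – 7 June 2025: 158 days, exemption €37,000 → (€80,000 − €37,000) × 1.75% × 158/365 = €325.7397
8 June – 31 December 2025: 207 days, exemption €71,000 → (€80,000 − €71,000) × 1.75% × 207/365 = €89.3219
Total = €415.0616

€415.06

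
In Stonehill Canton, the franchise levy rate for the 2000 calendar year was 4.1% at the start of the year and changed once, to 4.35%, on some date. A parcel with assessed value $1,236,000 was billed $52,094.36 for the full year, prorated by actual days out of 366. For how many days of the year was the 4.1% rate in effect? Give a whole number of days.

198 days

Let d = days at the first rate; then 366 − d days at the second rate.
$1,236,000 × [4.1%·d + 4.35%·(366−d)] / 366 = $52,094.36
Solving gives d = 198, so the new rate took effect on July 17, 2000.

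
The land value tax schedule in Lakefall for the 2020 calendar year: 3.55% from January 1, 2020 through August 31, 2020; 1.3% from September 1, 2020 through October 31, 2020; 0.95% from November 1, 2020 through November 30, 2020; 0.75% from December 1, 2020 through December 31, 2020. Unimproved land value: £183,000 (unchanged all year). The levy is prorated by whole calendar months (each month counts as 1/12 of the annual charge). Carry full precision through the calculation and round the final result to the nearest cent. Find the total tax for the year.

January 1 – August 31, 2020: 8 months at 3.55% → £183,000 × 3.55% × 8/12 = £4,331.0000
September 1 – October 31, 2020: 2 months at 1.3% → £183,000 × 1.3% × 2/12 = £396.5000
November 1 – November 30, 2020: 1 month at 0.95% → £183,000 × 0.95% × 1/12 = £144.8750
December 1 – December 31, 2020: 1 month at 0.75% → £183,000 × 0.75% × 1/12 = £114.3750
Total = £4,986.7500

£4,986.75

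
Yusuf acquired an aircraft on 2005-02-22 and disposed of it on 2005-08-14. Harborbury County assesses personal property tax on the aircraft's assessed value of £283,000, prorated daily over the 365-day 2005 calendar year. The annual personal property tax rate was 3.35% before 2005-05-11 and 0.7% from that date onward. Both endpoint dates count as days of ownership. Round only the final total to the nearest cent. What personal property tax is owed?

2005-02-22 to 2005-05-10: 78 days at 3.35% → £283,000 × 3.35% × 78/365 = £2,025.9699
2005-05-11 to 2005-08-14: 96 days at 0.7% → £283,000 × 0.7% × 96/365 = £521.0301
Total = £2,547.0000

£2,547.00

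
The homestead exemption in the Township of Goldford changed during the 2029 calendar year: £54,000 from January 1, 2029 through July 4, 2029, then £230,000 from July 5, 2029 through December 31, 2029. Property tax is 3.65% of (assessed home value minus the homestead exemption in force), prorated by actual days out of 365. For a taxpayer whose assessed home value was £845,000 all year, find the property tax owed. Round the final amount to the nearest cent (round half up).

January 1 – July 4, 2029: 185 days, exemption £54,000 → (£845,000 − £54,000) × 3.65% × 185/365 = £14,633.5000
July 5 – December 31, 2029: 180 days, exemption £230,000 → (£845,000 − £230,000) × 3.65% × 180/365 = £11,070.0000
Total = £25,703.5000

£25,703.50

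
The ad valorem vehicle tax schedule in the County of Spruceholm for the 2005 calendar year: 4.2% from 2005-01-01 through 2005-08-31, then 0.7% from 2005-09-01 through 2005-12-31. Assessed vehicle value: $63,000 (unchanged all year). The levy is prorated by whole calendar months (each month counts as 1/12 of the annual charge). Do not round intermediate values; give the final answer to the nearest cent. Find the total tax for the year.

2005-01-01 to 2005-08-31: 8 months at 4.2% → $63,000 × 4.2% × 8/12 = $1,764.0000
2005-09-01 to 2005-12-31: 4 months at 0.7% → $63,000 × 0.7% × 4/12 = $147.0000
Total = $1,911.0000

$1,911.00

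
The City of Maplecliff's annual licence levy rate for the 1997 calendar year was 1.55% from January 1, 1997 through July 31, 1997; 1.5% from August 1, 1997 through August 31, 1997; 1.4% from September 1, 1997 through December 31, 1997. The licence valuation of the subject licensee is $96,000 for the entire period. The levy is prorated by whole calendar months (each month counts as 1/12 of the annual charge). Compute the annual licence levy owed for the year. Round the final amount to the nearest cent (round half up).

January 1 – July 31, 1997: 7 months at 1.55% → $96,000 × 1.55% × 7/12 = $868.0000
August 1 – August 31, 1997: 1 month at 1.5% → $96,000 × 1.5% × 1/12 = $120.0000
September 1 – December 31, 1997: 4 months at 1.4% → $96,000 × 1.4% × 4/12 = $448.0000
Total = $1,436.0000

$1,436.00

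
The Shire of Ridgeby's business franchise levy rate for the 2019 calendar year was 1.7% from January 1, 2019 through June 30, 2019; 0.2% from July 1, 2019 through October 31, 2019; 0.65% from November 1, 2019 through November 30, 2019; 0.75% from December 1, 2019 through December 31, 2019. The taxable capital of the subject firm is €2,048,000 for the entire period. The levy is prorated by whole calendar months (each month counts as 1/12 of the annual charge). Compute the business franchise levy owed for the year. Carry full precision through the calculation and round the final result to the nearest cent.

€21,162.67

January 1 – June 30, 2019: 6 months at 1.7% → €2,048,000 × 1.7% × 6/12 = €17,408.0000
July 1 – October 31, 2019: 4 months at 0.2% → €2,048,000 × 0.2% × 4/12 = €1,365.3333
November 1 – November 30, 2019: 1 month at 0.65% → €2,048,000 × 0.65% × 1/12 = €1,109.3333
December 1 – December 31, 2019: 1 month at 0.75% → €2,048,000 × 0.75% × 1/12 = €1,280.0000
Total = €21,162.6667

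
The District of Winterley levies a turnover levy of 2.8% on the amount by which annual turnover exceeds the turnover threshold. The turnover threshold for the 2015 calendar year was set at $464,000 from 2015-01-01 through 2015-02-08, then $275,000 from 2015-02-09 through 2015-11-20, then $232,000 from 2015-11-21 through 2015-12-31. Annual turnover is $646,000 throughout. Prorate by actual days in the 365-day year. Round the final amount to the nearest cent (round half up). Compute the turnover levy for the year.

2015-01-01 to 2015-02-08: 39 days, exemption $464,000 → ($646,000 − $464,000) × 2.8% × 39/365 = $544.5041
2015-02-09 to 2015-11-20: 285 days, exemption $275,000 → ($646,000 − $275,000) × 2.8% × 285/365 = $8,111.1781
2015-11-21 to 2015-12-31: 41 days, exemption $232,000 → ($646,000 − $232,000) × 2.8% × 41/365 = $1,302.1151
Total = $9,957.7973

$9,957.80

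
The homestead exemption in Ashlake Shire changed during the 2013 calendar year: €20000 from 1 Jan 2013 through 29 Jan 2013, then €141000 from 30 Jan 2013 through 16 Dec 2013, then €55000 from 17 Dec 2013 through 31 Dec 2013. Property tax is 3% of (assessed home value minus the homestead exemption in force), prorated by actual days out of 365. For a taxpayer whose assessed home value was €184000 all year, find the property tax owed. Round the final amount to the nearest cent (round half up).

€1684.44

1 Jan – 29 Jan 2013: 29 days, exemption €20000 → (€184000 − €20000) × 3% × 29/365 = €390.9041
30 Jan – 16 Dec 2013: 321 days, exemption €141000 → (€184000 − €141000) × 3% × 321/365 = €1134.4932
17 Dec – 31 Dec 2013: 15 days, exemption €55000 → (€184000 − €55000) × 3% × 15/365 = €159.0411
Total = €1684.4384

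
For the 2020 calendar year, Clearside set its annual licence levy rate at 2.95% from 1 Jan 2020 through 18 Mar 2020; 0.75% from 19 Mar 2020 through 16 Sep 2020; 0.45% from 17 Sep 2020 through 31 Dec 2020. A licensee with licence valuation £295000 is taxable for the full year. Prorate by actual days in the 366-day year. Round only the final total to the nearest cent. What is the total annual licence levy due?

£3339.30

1 Jan – 18 Mar 2020: 78 days at 2.95% → £295000 × 2.95% × 78/366 = £1854.6311
19 Mar – 16 Sep 2020: 182 days at 0.75% → £295000 × 0.75% × 182/366 = £1100.2049
17 Sep – 31 Dec 2020: 106 days at 0.45% → £295000 × 0.45% × 106/366 = £384.4672
Total = £3339.3033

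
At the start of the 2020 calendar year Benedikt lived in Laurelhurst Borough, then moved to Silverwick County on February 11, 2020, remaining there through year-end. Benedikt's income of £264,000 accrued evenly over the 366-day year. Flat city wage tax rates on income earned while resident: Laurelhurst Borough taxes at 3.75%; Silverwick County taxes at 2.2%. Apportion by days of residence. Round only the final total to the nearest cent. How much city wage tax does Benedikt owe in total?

Laurelhurst Borough, January 1 – February 10, 2020: 41 days → £264,000 × 3.75% × 41/366 = £1,109.0164
Silverwick County, February 11 – December 31, 2020: 325 days → £264,000 × 2.2% × 325/366 = £5,157.3770
Total = £6,266.3934

£6,266.39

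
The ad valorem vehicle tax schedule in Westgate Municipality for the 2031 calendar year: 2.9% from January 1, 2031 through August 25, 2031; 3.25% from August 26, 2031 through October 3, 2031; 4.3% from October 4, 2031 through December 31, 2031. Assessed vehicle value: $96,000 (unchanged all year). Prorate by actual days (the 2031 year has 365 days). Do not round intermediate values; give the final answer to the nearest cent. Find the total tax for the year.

$3,147.62

January 1 – August 25, 2031: 237 days at 2.9% → $96,000 × 2.9% × 237/365 = $1,807.6932
August 26 – October 3, 2031: 39 days at 3.25% → $96,000 × 3.25% × 39/365 = $333.3699
October 4 – December 31, 2031: 89 days at 4.3% → $96,000 × 4.3% × 89/365 = $1,006.5534
Total = $3,147.6164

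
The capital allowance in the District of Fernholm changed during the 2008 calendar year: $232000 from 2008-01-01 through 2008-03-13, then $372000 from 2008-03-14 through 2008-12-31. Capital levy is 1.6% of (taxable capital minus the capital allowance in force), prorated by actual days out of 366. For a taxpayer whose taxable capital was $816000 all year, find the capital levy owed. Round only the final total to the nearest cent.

2008-01-01 to 2008-03-13: 73 days, exemption $232000 → ($816000 − $232000) × 1.6% × 73/366 = $1863.6940
2008-03-14 to 2008-12-31: 293 days, exemption $372000 → ($816000 − $372000) × 1.6% × 293/366 = $5687.0820
Total = $7550.7760

$7550.78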